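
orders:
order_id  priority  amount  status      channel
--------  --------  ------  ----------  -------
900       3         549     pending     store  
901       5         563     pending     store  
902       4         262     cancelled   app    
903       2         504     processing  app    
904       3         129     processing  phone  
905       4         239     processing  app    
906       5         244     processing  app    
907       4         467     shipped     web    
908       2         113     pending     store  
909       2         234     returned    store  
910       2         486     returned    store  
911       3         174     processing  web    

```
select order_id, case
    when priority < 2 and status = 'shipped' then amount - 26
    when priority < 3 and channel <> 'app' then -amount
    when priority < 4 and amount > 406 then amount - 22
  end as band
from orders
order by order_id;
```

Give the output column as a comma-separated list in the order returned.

527, NULL, NULL, 482, NULL, NULL, NULL, NULL, -113, -234, -486, NULL

order_id=900: priority < 4 and amount > 406 → 527
order_id=901: (no match → NULL) → NULL
order_id=902: (no match → NULL) → NULL
order_id=903: priority < 4 and amount > 406 → 482
order_id=904: (no match → NULL) → NULL
order_id=905: (no match → NULL) → NULL
order_id=906: (no match → NULL) → NULL
order_id=907: (no match → NULL) → NULL
order_id=908: priority < 3 and channel <> 'app' → -113
order_id=909: priority < 3 and channel <> 'app' → -234
order_id=910: priority < 3 and channel <> 'app' → -486
order_id=911: (no match → NULL) → NULL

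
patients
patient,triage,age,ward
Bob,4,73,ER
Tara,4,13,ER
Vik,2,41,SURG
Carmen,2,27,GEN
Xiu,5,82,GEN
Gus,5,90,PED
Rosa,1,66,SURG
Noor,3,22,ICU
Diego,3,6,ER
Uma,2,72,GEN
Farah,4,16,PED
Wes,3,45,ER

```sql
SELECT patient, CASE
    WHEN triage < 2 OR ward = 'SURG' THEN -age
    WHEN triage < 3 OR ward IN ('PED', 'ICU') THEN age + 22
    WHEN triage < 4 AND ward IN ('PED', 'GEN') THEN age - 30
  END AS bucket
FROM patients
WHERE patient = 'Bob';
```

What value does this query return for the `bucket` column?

patient = Bob: triage=4, age=73, ward=ER.
triage < 2 OR ward = 'SURG' → false
triage < 3 OR ward IN ('PED', 'ICU') → false
triage < 4 AND ward IN ('PED', 'GEN') → false
No WHEN matched and there is no ELSE, so the CASE yields NULL.

NULL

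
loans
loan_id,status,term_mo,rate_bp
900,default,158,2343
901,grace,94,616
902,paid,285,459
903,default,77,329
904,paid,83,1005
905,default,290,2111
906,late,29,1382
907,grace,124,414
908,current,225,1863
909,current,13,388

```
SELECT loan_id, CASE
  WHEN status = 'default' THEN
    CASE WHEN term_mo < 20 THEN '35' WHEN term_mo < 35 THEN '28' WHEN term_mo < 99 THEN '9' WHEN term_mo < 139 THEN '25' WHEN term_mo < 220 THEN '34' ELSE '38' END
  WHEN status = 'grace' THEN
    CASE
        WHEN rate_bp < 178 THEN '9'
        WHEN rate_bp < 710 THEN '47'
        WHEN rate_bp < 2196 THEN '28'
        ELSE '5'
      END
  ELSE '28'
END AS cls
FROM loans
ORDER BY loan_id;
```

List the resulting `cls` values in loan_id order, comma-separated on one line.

34, 47, 28, 9, 28, 38, 28, 47, 28, 28

loan_id=900: status='default' → inner[term_mo < 220] → 34
loan_id=901: status='grace' → inner[rate_bp < 710] → 47
loan_id=902: status='paid' → outer ELSE → 28
loan_id=903: status='default' → inner[term_mo < 99] → 9
loan_id=904: status='paid' → outer ELSE → 28
loan_id=905: status='default' → inner[ELSE] → 38
loan_id=906: status='late' → outer ELSE → 28
loan_id=907: status='grace' → inner[rate_bp < 710] → 47
loan_id=908: status='current' → outer ELSE → 28
loan_id=909: status='current' → outer ELSE → 28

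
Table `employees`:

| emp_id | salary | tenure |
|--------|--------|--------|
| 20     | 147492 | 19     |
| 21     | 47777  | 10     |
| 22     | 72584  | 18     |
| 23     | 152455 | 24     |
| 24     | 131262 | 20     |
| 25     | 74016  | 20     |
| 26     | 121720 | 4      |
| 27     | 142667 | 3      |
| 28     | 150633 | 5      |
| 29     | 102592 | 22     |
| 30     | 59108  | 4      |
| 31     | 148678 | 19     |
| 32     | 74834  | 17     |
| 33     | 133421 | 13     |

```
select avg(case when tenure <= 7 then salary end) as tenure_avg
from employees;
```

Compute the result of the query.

118532

emp_id=20: ✗
emp_id=21: ✗
emp_id=22: ✗
emp_id=23: ✗
emp_id=24: ✗
emp_id=25: ✗
emp_id=26: ✓ → 121720
emp_id=27: ✓ → 142667
emp_id=28: ✓ → 150633
emp_id=29: ✗
emp_id=30: ✓ → 59108
emp_id=31: ✗
emp_id=32: ✗
emp_id=33: ✗
tenure_avg = (121720 + 142667 + 150633 + 59108) / 4 = 118532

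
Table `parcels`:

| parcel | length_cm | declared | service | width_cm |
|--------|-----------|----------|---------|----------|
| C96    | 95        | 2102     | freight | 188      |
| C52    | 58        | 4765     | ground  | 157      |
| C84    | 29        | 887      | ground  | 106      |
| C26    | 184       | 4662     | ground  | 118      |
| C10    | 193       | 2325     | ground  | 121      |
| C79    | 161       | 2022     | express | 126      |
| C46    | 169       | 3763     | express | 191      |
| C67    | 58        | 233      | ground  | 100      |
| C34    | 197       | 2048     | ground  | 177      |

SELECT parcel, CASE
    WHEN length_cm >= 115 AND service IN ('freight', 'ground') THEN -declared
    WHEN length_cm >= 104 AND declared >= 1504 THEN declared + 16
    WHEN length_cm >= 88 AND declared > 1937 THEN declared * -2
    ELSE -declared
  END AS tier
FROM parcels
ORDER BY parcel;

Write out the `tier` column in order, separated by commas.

parcel=C10: length_cm >= 115 AND service IN ('freight', 'ground') → -2325
parcel=C26: length_cm >= 115 AND service IN ('freight', 'ground') → -4662
parcel=C34: length_cm >= 115 AND service IN ('freight', 'ground') → -2048
parcel=C46: length_cm >= 104 AND declared >= 1504 → 3779
parcel=C52: ELSE → -4765
parcel=C67: ELSE → -233
parcel=C79: length_cm >= 104 AND declared >= 1504 → 2038
parcel=C84: ELSE → -887
parcel=C96: length_cm >= 88 AND declared > 1937 → -4204

-2325, -4662, -2048, 3779, -4765, -233, 2038, -887, -4204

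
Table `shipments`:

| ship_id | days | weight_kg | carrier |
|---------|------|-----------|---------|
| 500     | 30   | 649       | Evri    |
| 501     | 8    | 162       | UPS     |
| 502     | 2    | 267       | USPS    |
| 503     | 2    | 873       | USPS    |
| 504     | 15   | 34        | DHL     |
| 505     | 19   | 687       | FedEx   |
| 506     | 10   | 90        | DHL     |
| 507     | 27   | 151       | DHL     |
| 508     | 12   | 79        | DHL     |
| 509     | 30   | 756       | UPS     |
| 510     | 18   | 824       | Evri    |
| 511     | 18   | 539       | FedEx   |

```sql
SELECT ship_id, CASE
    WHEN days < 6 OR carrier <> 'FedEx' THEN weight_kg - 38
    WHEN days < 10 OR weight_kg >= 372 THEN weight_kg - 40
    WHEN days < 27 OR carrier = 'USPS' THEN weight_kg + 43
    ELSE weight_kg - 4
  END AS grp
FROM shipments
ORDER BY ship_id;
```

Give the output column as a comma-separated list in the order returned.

ship_id=500: days < 6 OR carrier <> 'FedEx' → 611
ship_id=501: days < 6 OR carrier <> 'FedEx' → 124
ship_id=502: days < 6 OR carrier <> 'FedEx' → 229
ship_id=503: days < 6 OR carrier <> 'FedEx' → 835
ship_id=504: days < 6 OR carrier <> 'FedEx' → -4
ship_id=505: days < 10 OR weight_kg >= 372 → 647
ship_id=506: days < 6 OR carrier <> 'FedEx' → 52
ship_id=507: days < 6 OR carrier <> 'FedEx' → 113
ship_id=508: days < 6 OR carrier <> 'FedEx' → 41
ship_id=509: days < 6 OR carrier <> 'FedEx' → 718
ship_id=510: days < 6 OR carrier <> 'FedEx' → 786
ship_id=511: days < 10 OR weight_kg >= 372 → 499

611, 124, 229, 835, -4, 647, 52, 113, 41, 718, 786, 499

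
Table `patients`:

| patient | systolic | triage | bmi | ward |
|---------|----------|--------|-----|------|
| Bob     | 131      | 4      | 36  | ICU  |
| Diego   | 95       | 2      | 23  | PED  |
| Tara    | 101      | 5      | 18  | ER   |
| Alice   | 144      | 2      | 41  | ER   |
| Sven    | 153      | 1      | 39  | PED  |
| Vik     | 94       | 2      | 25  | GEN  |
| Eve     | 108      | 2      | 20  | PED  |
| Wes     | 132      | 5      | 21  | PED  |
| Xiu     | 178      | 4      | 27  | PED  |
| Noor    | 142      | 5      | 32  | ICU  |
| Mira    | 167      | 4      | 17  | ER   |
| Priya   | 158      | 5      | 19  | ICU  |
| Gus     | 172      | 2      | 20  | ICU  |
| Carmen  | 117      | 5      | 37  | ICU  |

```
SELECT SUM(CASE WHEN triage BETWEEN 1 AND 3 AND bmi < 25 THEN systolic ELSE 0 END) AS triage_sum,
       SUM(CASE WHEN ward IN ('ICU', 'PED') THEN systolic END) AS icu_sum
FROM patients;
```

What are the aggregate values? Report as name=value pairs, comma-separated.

[triage_sum: triage BETWEEN 1 AND 3 AND bmi < 25]
patient=Bob: ✗
patient=Diego: ✓ → 95
patient=Tara: ✗
patient=Alice: ✗
patient=Sven: ✗
patient=Vik: ✗
patient=Eve: ✓ → 108
patient=Wes: ✗
patient=Xiu: ✗
patient=Noor: ✗
patient=Mira: ✗
patient=Priya: ✗
patient=Gus: ✓ → 172
patient=Carmen: ✗
triage_sum = 95 + 108 + 172 = 375
—
[icu_sum: ward IN ('ICU', 'PED')]
patient=Bob: ✓ → 131
patient=Diego: ✓ → 95
patient=Tara: ✗
patient=Alice: ✗
patient=Sven: ✓ → 153
patient=Vik: ✗
patient=Eve: ✓ → 108
patient=Wes: ✓ → 132
patient=Xiu: ✓ → 178
patient=Noor: ✓ → 142
patient=Mira: ✗
patient=Priya: ✓ → 158
patient=Gus: ✓ → 172
patient=Carmen: ✓ → 117
icu_sum = 131 + 95 + 153 + 108 + 132 + 178 + 142 + 158 + 172 + 117 = 1386

triage_sum=375, icu_sum=1386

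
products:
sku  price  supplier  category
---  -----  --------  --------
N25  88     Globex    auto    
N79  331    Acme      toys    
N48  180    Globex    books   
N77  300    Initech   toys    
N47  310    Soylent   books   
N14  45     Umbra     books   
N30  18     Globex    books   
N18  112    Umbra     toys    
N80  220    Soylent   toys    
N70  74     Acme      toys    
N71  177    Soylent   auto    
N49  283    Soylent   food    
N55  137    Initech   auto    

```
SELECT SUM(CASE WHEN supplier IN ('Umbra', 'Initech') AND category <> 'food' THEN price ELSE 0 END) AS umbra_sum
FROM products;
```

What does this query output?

594

sku=N25: ✗
sku=N79: ✗
sku=N48: ✗
sku=N77: ✓ → 300
sku=N47: ✗
sku=N14: ✓ → 45
sku=N30: ✗
sku=N18: ✓ → 112
sku=N80: ✗
sku=N70: ✗
sku=N71: ✗
sku=N49: ✗
sku=N55: ✓ → 137
umbra_sum = 300 + 45 + 112 + 137 = 594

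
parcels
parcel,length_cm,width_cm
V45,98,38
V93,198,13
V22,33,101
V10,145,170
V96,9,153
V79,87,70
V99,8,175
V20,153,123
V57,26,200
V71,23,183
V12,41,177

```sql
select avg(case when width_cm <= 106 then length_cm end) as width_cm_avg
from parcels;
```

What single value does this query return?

parcel=V45: ✓ → 98
parcel=V93: ✓ → 198
parcel=V22: ✓ → 33
parcel=V10: ✗
parcel=V96: ✗
parcel=V79: ✓ → 87
parcel=V99: ✗
parcel=V20: ✗
parcel=V57: ✗
parcel=V71: ✗
parcel=V12: ✗
width_cm_avg = (98 + 198 + 33 + 87) / 4 = 104

104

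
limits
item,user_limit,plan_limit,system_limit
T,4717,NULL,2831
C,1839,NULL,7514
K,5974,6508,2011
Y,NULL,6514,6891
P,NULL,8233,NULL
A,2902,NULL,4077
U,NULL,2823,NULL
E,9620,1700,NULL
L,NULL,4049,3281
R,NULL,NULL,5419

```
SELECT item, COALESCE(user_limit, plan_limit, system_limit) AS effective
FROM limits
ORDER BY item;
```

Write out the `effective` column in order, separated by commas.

item=A: user_limit=2902 → 2902
item=C: user_limit=1839 → 1839
item=E: user_limit=9620 → 9620
item=K: user_limit=5974 → 5974
item=L: user_limit=NULL, plan_limit=4049 → 4049
item=P: user_limit=NULL, plan_limit=8233 → 8233
item=R: user_limit=NULL, plan_limit=NULL, system_limit=5419 → 5419
item=T: user_limit=4717 → 4717
item=U: user_limit=NULL, plan_limit=2823 → 2823
item=Y: user_limit=NULL, plan_limit=6514 → 6514

2902, 1839, 9620, 5974, 4049, 8233, 5419, 4717, 2823, 6514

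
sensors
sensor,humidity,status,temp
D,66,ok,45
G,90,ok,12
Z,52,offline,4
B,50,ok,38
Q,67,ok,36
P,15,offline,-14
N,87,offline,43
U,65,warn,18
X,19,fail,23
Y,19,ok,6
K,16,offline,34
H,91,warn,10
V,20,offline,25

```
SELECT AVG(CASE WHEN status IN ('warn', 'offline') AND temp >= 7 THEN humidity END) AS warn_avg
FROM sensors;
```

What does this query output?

55.8

sensor=D: ✗
sensor=G: ✗
sensor=Z: ✗
sensor=B: ✗
sensor=Q: ✗
sensor=P: ✗
sensor=N: ✓ → 87
sensor=U: ✓ → 65
sensor=X: ✗
sensor=Y: ✗
sensor=K: ✓ → 16
sensor=H: ✓ → 91
sensor=V: ✓ → 20
warn_avg = (87 + 65 + 16 + 91 + 20) / 5 = 55.8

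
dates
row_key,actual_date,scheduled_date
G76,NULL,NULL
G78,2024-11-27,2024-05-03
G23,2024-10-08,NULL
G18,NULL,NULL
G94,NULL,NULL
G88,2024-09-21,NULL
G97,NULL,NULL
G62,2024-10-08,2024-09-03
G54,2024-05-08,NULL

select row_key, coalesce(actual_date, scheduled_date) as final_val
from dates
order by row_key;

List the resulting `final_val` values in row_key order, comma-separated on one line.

NULL, 2024-10-08, 2024-05-08, 2024-10-08, NULL, 2024-11-27, 2024-09-21, NULL, NULL

row_key=G18: actual_date=NULL, scheduled_date=NULL (all NULL) → NULL
row_key=G23: actual_date=2024-10-08 → 2024-10-08
row_key=G54: actual_date=2024-05-08 → 2024-05-08
row_key=G62: actual_date=2024-10-08 → 2024-10-08
row_key=G76: actual_date=NULL, scheduled_date=NULL (all NULL) → NULL
row_key=G78: actual_date=2024-11-27 → 2024-11-27
row_key=G88: actual_date=2024-09-21 → 2024-09-21
row_key=G94: actual_date=NULL, scheduled_date=NULL (all NULL) → NULL
row_key=G97: actual_date=NULL, scheduled_date=NULL (all NULL) → NULL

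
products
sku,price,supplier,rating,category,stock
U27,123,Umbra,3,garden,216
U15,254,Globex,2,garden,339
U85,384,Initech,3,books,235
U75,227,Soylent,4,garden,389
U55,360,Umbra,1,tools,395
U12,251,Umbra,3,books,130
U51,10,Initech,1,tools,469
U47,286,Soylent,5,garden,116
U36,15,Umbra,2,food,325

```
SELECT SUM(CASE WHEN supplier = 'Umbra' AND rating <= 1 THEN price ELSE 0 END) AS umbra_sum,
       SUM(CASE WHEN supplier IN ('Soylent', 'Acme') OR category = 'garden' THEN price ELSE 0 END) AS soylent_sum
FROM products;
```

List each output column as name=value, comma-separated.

umbra_sum=360, soylent_sum=890

[umbra_sum: supplier = 'Umbra' AND rating <= 1]
sku=U27: ✗
sku=U15: ✗
sku=U85: ✗
sku=U75: ✗
sku=U55: ✓ → 360
sku=U12: ✗
sku=U51: ✗
sku=U47: ✗
sku=U36: ✗
umbra_sum = 360
—
[soylent_sum: supplier IN ('Soylent', 'Acme') OR category = 'garden']
sku=U27: ✓ → 123
sku=U15: ✓ → 254
sku=U85: ✗
sku=U75: ✓ → 227
sku=U55: ✗
sku=U12: ✗
sku=U51: ✗
sku=U47: ✓ → 286
sku=U36: ✗
soylent_sum = 123 + 254 + 227 + 286 = 890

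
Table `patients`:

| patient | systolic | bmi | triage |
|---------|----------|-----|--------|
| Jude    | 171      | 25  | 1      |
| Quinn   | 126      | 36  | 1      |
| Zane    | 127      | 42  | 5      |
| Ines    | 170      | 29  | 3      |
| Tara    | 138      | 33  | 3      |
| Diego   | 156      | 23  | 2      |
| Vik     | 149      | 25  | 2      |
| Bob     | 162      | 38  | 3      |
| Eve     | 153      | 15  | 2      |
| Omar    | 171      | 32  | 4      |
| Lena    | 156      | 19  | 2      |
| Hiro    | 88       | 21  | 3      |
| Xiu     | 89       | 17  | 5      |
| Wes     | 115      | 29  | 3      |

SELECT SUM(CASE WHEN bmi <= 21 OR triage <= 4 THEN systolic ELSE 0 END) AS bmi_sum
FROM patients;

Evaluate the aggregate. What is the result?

1844

patient=Jude: ✓ → 171
patient=Quinn: ✓ → 126
patient=Zane: ✗
patient=Ines: ✓ → 170
patient=Tara: ✓ → 138
patient=Diego: ✓ → 156
patient=Vik: ✓ → 149
patient=Bob: ✓ → 162
patient=Eve: ✓ → 153
patient=Omar: ✓ → 171
patient=Lena: ✓ → 156
patient=Hiro: ✓ → 88
patient=Xiu: ✓ → 89
patient=Wes: ✓ → 115
bmi_sum = 171 + 126 + 170 + 138 + 156 + 149 + 162 + 153 + 171 + 156 + 88 + 89 + 115 = 1844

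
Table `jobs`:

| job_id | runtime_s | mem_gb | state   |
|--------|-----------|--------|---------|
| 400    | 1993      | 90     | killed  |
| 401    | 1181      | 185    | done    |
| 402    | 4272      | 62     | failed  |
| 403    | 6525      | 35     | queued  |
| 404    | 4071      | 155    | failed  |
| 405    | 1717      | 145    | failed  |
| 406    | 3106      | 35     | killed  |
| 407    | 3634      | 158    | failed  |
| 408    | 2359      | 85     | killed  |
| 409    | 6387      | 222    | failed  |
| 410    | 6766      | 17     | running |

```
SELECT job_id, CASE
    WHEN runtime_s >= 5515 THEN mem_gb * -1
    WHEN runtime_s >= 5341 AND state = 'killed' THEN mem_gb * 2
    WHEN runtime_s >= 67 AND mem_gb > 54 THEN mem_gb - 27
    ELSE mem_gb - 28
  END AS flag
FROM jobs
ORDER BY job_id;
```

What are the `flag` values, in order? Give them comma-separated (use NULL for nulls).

63, 158, 35, -35, 128, 118, 7, 131, 58, -222, -17

job_id=400: runtime_s >= 67 AND mem_gb > 54 → 63
job_id=401: runtime_s >= 67 AND mem_gb > 54 → 158
job_id=402: runtime_s >= 67 AND mem_gb > 54 → 35
job_id=403: runtime_s >= 5515 → -35
job_id=404: runtime_s >= 67 AND mem_gb > 54 → 128
job_id=405: runtime_s >= 67 AND mem_gb > 54 → 118
job_id=406: ELSE → 7
job_id=407: runtime_s >= 67 AND mem_gb > 54 → 131
job_id=408: runtime_s >= 67 AND mem_gb > 54 → 58
job_id=409: runtime_s >= 5515 → -222
job_id=410: runtime_s >= 5515 → -17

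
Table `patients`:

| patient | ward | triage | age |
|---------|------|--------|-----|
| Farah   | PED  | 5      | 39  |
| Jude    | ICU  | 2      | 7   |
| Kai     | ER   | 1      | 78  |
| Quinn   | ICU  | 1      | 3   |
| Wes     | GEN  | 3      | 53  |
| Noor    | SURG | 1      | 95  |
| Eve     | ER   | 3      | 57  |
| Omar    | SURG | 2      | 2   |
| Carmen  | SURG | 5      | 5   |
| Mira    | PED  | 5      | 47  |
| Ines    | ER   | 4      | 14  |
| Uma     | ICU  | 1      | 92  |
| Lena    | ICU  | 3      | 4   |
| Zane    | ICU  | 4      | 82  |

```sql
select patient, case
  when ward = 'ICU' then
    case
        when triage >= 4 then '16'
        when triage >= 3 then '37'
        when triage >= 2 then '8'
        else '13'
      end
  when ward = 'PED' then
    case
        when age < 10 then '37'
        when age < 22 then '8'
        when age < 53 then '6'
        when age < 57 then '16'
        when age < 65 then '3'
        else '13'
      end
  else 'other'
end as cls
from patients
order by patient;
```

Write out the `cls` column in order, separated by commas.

patient=Carmen: ward='SURG' → outer ELSE → other
patient=Eve: ward='ER' → outer ELSE → other
patient=Farah: ward='PED' → inner[age < 53] → 6
patient=Ines: ward='ER' → outer ELSE → other
patient=Jude: ward='ICU' → inner[triage >= 2] → 8
patient=Kai: ward='ER' → outer ELSE → other
patient=Lena: ward='ICU' → inner[triage >= 3] → 37
patient=Mira: ward='PED' → inner[age < 53] → 6
patient=Noor: ward='SURG' → outer ELSE → other
patient=Omar: ward='SURG' → outer ELSE → other
patient=Quinn: ward='ICU' → inner[ELSE] → 13
patient=Uma: ward='ICU' → inner[ELSE] → 13
patient=Wes: ward='GEN' → outer ELSE → other
patient=Zane: ward='ICU' → inner[triage >= 4] → 16

other, other, 6, other, 8, other, 37, 6, other, other, 13, 13, other, 16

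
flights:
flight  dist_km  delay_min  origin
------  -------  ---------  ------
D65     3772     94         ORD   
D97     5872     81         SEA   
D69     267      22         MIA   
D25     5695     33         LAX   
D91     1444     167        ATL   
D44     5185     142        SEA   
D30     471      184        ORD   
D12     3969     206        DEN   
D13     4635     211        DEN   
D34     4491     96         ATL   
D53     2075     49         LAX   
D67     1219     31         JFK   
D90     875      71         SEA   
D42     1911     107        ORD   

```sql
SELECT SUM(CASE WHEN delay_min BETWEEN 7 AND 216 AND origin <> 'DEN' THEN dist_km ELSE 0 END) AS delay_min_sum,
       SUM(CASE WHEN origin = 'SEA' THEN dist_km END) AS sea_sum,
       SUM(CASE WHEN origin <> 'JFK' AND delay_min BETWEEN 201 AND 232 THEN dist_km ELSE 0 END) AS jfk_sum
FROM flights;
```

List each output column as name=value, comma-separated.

[delay_min_sum: delay_min BETWEEN 7 AND 216 AND origin <> 'DEN']
flight=D65: ✓ → 3772
flight=D97: ✓ → 5872
flight=D69: ✓ → 267
flight=D25: ✓ → 5695
flight=D91: ✓ → 1444
flight=D44: ✓ → 5185
flight=D30: ✓ → 471
flight=D12: ✗
flight=D13: ✗
flight=D34: ✓ → 4491
flight=D53: ✓ → 2075
flight=D67: ✓ → 1219
flight=D90: ✓ → 875
flight=D42: ✓ → 1911
delay_min_sum = 3772 + 5872 + 267 + 5695 + 1444 + 5185 + 471 + 4491 + 2075 + 1219 + 875 + 1911 = 33277
—
[sea_sum: origin = 'SEA']
flight=D65: ✗
flight=D97: ✓ → 5872
flight=D69: ✗
flight=D25: ✗
flight=D91: ✗
flight=D44: ✓ → 5185
flight=D30: ✗
flight=D12: ✗
flight=D13: ✗
flight=D34: ✗
flight=D53: ✗
flight=D67: ✗
flight=D90: ✓ → 875
flight=D42: ✗
sea_sum = 5872 + 5185 + 875 = 11932
—
[jfk_sum: origin <> 'JFK' AND delay_min BETWEEN 201 AND 232]
flight=D65: ✗
flight=D97: ✗
flight=D69: ✗
flight=D25: ✗
flight=D91: ✗
flight=D44: ✗
flight=D30: ✗
flight=D12: ✓ → 3969
flight=D13: ✓ → 4635
flight=D34: ✗
flight=D53: ✗
flight=D67: ✗
flight=D90: ✗
flight=D42: ✗
jfk_sum = 3969 + 4635 = 8604

delay_min_sum=33277, sea_sum=11932, jfk_sum=8604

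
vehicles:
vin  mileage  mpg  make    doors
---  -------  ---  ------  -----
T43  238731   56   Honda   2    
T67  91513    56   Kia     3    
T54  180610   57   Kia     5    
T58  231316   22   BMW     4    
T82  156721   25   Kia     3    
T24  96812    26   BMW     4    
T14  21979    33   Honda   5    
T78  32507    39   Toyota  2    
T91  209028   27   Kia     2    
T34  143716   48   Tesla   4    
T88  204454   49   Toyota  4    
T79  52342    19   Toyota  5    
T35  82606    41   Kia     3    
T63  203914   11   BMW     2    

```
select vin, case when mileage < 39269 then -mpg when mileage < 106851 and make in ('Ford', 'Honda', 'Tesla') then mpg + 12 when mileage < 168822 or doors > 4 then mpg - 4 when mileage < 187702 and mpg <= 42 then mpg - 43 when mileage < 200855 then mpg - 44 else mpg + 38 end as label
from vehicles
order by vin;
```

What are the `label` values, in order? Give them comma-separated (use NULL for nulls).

-33, 22, 44, 37, 94, 53, 60, 49, 52, -39, 15, 21, 87, 65

vin=T14: mileage < 39269 → -33
vin=T24: mileage < 168822 or doors > 4 → 22
vin=T34: mileage < 168822 or doors > 4 → 44
vin=T35: mileage < 168822 or doors > 4 → 37
vin=T43: ELSE → 94
vin=T54: mileage < 168822 or doors > 4 → 53
vin=T58: ELSE → 60
vin=T63: ELSE → 49
vin=T67: mileage < 168822 or doors > 4 → 52
vin=T78: mileage < 39269 → -39
vin=T79: mileage < 168822 or doors > 4 → 15
vin=T82: mileage < 168822 or doors > 4 → 21
vin=T88: ELSE → 87
vin=T91: ELSE → 65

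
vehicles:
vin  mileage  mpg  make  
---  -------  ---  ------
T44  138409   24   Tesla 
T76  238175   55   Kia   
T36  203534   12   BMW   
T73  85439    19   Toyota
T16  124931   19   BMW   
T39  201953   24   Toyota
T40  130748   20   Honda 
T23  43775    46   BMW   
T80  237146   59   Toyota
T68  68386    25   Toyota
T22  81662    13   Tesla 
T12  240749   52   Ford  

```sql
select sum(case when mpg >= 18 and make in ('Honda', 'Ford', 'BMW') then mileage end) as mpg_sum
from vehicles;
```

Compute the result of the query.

vin=T44: ✗
vin=T76: ✗
vin=T36: ✗
vin=T73: ✗
vin=T16: ✓ → 124931
vin=T39: ✗
vin=T40: ✓ → 130748
vin=T23: ✓ → 43775
vin=T80: ✗
vin=T68: ✗
vin=T22: ✗
vin=T12: ✓ → 240749
mpg_sum = 124931 + 130748 + 43775 + 240749 = 540203

540203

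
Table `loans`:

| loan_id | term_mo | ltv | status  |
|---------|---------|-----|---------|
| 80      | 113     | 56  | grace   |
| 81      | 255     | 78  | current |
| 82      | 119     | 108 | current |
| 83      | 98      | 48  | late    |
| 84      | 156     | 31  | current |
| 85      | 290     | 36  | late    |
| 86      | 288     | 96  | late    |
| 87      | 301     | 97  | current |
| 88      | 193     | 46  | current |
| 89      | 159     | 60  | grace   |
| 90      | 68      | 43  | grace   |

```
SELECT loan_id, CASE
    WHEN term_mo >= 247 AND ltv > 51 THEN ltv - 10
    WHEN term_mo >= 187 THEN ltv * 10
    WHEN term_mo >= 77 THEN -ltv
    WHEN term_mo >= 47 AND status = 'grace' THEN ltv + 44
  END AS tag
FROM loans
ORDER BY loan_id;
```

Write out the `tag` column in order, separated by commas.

loan_id=80: term_mo >= 77 → -56
loan_id=81: term_mo >= 247 AND ltv > 51 → 68
loan_id=82: term_mo >= 77 → -108
loan_id=83: term_mo >= 77 → -48
loan_id=84: term_mo >= 77 → -31
loan_id=85: term_mo >= 187 → 360
loan_id=86: term_mo >= 247 AND ltv > 51 → 86
loan_id=87: term_mo >= 247 AND ltv > 51 → 87
loan_id=88: term_mo >= 187 → 460
loan_id=89: term_mo >= 77 → -60
loan_id=90: term_mo >= 47 AND status = 'grace' → 87

-56, 68, -108, -48, -31, 360, 86, 87, 460, -60, 87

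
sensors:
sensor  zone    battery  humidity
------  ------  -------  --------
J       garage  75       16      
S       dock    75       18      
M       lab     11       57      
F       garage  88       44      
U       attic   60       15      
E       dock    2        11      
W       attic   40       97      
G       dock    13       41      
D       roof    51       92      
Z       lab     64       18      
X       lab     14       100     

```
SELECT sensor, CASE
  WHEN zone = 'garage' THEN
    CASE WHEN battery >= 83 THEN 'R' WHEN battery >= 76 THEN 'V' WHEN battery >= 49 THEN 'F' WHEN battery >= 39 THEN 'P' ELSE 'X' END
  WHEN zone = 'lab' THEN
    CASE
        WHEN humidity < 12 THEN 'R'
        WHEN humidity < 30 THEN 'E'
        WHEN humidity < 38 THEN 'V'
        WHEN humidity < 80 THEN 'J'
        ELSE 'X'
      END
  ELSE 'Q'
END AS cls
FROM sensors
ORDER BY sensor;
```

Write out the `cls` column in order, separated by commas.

Q, Q, R, Q, F, J, Q, Q, Q, X, E

sensor=D: zone='roof' → outer ELSE → Q
sensor=E: zone='dock' → outer ELSE → Q
sensor=F: zone='garage' → inner[battery >= 83] → R
sensor=G: zone='dock' → outer ELSE → Q
sensor=J: zone='garage' → inner[battery >= 49] → F
sensor=M: zone='lab' → inner[humidity < 80] → J
sensor=S: zone='dock' → outer ELSE → Q
sensor=U: zone='attic' → outer ELSE → Q
sensor=W: zone='attic' → outer ELSE → Q
sensor=X: zone='lab' → inner[ELSE] → X
sensor=Z: zone='lab' → inner[humidity < 30] → E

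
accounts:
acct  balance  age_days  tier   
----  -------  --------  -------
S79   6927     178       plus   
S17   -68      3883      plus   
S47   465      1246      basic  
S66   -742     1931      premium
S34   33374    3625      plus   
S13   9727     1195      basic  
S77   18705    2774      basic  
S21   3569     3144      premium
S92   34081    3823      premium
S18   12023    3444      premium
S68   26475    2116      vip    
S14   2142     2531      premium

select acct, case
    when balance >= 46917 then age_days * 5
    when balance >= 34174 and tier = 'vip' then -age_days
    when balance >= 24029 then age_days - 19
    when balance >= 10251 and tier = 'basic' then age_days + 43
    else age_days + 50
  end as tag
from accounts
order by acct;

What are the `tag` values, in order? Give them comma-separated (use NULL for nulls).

1245, 2581, 3933, 3494, 3194, 3606, 1296, 1981, 2097, 2817, 228, 3804

acct=S13: ELSE → 1245
acct=S14: ELSE → 2581
acct=S17: ELSE → 3933
acct=S18: ELSE → 3494
acct=S21: ELSE → 3194
acct=S34: balance >= 24029 → 3606
acct=S47: ELSE → 1296
acct=S66: ELSE → 1981
acct=S68: balance >= 24029 → 2097
acct=S77: balance >= 10251 and tier = 'basic' → 2817
acct=S79: ELSE → 228
acct=S92: balance >= 24029 → 3804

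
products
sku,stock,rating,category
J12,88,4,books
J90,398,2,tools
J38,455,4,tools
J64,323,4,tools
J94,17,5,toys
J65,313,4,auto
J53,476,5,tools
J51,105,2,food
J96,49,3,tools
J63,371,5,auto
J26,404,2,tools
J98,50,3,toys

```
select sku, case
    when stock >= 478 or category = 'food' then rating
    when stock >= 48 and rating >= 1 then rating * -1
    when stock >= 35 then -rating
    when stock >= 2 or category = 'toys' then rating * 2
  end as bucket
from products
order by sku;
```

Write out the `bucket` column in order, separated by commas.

-4, -2, -4, 2, -5, -5, -4, -4, -2, 10, -3, -3

sku=J12: stock >= 48 and rating >= 1 → -4
sku=J26: stock >= 48 and rating >= 1 → -2
sku=J38: stock >= 48 and rating >= 1 → -4
sku=J51: stock >= 478 or category = 'food' → 2
sku=J53: stock >= 48 and rating >= 1 → -5
sku=J63: stock >= 48 and rating >= 1 → -5
sku=J64: stock >= 48 and rating >= 1 → -4
sku=J65: stock >= 48 and rating >= 1 → -4
sku=J90: stock >= 48 and rating >= 1 → -2
sku=J94: stock >= 2 or category = 'toys' → 10
sku=J96: stock >= 48 and rating >= 1 → -3
sku=J98: stock >= 48 and rating >= 1 → -3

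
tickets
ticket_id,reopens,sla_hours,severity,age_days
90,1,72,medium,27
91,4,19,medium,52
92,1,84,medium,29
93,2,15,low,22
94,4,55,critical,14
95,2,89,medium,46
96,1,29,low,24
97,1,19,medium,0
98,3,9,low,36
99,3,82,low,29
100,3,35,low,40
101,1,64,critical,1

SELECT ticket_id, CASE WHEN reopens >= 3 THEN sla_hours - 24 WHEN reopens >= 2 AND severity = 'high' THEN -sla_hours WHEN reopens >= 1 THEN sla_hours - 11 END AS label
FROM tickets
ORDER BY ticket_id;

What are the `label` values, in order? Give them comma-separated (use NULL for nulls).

61, -5, 73, 4, 31, 78, 18, 8, -15, 58, 11, 53

ticket_id=90: reopens >= 1 → 61
ticket_id=91: reopens >= 3 → -5
ticket_id=92: reopens >= 1 → 73
ticket_id=93: reopens >= 1 → 4
ticket_id=94: reopens >= 3 → 31
ticket_id=95: reopens >= 1 → 78
ticket_id=96: reopens >= 1 → 18
ticket_id=97: reopens >= 1 → 8
ticket_id=98: reopens >= 3 → -15
ticket_id=99: reopens >= 3 → 58
ticket_id=100: reopens >= 3 → 11
ticket_id=101: reopens >= 1 → 53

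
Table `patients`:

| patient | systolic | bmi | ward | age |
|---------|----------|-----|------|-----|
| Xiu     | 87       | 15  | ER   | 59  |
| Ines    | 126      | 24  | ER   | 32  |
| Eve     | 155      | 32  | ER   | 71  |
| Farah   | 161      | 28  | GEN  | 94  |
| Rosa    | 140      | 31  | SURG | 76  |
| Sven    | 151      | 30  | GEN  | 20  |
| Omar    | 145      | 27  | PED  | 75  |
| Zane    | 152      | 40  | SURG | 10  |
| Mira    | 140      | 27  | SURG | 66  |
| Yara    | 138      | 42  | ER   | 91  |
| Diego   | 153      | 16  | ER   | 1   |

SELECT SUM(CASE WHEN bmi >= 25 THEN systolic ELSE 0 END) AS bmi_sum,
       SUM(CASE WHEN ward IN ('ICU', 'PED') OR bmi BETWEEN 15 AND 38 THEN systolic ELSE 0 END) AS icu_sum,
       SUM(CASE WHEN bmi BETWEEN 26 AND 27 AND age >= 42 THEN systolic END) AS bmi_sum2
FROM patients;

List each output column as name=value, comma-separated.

[bmi_sum: bmi >= 25]
patient=Xiu: ✗
patient=Ines: ✗
patient=Eve: ✓ → 155
patient=Farah: ✓ → 161
patient=Rosa: ✓ → 140
patient=Sven: ✓ → 151
patient=Omar: ✓ → 145
patient=Zane: ✓ → 152
patient=Mira: ✓ → 140
patient=Yara: ✓ → 138
patient=Diego: ✗
bmi_sum = 155 + 161 + 140 + 151 + 145 + 152 + 140 + 138 = 1182
—
[icu_sum: ward IN ('ICU', 'PED') OR bmi BETWEEN 15 AND 38]
patient=Xiu: ✓ → 87
patient=Ines: ✓ → 126
patient=Eve: ✓ → 155
patient=Farah: ✓ → 161
patient=Rosa: ✓ → 140
patient=Sven: ✓ → 151
patient=Omar: ✓ → 145
patient=Zane: ✗
patient=Mira: ✓ → 140
patient=Yara: ✗
patient=Diego: ✓ → 153
icu_sum = 87 + 126 + 155 + 161 + 140 + 151 + 145 + 140 + 153 = 1258
—
[bmi_sum2: bmi BETWEEN 26 AND 27 AND age >= 42]
patient=Xiu: ✗
patient=Ines: ✗
patient=Eve: ✗
patient=Farah: ✗
patient=Rosa: ✗
patient=Sven: ✗
patient=Omar: ✓ → 145
patient=Zane: ✗
patient=Mira: ✓ → 140
patient=Yara: ✗
patient=Diego: ✗
bmi_sum2 = 145 + 140 = 285

bmi_sum=1182, icu_sum=1258, bmi_sum2=285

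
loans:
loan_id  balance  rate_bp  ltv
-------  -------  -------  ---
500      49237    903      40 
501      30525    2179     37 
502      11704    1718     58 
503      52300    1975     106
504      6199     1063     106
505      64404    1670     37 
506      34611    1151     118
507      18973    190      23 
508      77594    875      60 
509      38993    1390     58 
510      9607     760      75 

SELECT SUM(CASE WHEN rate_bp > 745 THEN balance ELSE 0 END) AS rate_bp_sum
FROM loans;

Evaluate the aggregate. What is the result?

375174

loan_id=500: ✓ → 49237
loan_id=501: ✓ → 30525
loan_id=502: ✓ → 11704
loan_id=503: ✓ → 52300
loan_id=504: ✓ → 6199
loan_id=505: ✓ → 64404
loan_id=506: ✓ → 34611
loan_id=507: ✗
loan_id=508: ✓ → 77594
loan_id=509: ✓ → 38993
loan_id=510: ✓ → 9607
rate_bp_sum = 49237 + 30525 + 11704 + 52300 + 6199 + 64404 + 34611 + 77594 + 38993 + 9607 = 375174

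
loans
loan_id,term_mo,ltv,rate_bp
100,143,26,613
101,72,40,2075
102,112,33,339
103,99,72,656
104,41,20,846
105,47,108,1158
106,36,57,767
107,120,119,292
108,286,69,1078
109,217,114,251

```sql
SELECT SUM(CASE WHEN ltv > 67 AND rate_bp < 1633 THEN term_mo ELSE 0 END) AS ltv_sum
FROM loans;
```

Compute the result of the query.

769

loan_id=100: ✗
loan_id=101: ✗
loan_id=102: ✗
loan_id=103: ✓ → 99
loan_id=104: ✗
loan_id=105: ✓ → 47
loan_id=106: ✗
loan_id=107: ✓ → 120
loan_id=108: ✓ → 286
loan_id=109: ✓ → 217
ltv_sum = 99 + 47 + 120 + 286 + 217 = 769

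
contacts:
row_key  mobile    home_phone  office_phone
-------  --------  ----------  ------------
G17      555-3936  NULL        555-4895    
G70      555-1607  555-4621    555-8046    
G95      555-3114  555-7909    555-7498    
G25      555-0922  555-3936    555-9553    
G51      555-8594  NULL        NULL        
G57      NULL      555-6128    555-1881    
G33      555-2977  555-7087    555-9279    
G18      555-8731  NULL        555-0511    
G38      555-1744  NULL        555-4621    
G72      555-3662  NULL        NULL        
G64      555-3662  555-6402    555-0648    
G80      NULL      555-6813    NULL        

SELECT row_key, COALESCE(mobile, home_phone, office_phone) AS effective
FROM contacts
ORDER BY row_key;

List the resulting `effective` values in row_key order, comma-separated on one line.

555-3936, 555-8731, 555-0922, 555-2977, 555-1744, 555-8594, 555-6128, 555-3662, 555-1607, 555-3662, 555-6813, 555-3114

row_key=G17: mobile=555-3936 → 555-3936
row_key=G18: mobile=555-8731 → 555-8731
row_key=G25: mobile=555-0922 → 555-0922
row_key=G33: mobile=555-2977 → 555-2977
row_key=G38: mobile=555-1744 → 555-1744
row_key=G51: mobile=555-8594 → 555-8594
row_key=G57: mobile=NULL, home_phone=555-6128 → 555-6128
row_key=G64: mobile=555-3662 → 555-3662
row_key=G70: mobile=555-1607 → 555-1607
row_key=G72: mobile=555-3662 → 555-3662
row_key=G80: mobile=NULL, home_phone=555-6813 → 555-6813
row_key=G95: mobile=555-3114 → 555-3114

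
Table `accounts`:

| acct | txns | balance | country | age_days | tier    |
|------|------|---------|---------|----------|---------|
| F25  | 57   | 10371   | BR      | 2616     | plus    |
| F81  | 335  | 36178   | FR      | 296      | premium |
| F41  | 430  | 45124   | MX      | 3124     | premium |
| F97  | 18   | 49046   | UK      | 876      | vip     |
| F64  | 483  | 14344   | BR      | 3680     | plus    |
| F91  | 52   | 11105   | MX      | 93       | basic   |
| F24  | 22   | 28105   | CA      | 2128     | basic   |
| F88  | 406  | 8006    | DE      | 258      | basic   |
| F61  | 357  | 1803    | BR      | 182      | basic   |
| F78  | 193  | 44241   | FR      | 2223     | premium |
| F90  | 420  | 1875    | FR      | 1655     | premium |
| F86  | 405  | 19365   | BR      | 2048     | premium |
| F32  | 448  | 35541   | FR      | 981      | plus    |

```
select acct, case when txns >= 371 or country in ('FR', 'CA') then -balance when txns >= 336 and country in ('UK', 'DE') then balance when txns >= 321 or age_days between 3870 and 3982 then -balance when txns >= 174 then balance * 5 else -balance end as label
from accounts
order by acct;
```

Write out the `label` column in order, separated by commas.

acct=F24: txns >= 371 or country in ('FR', 'CA') → -28105
acct=F25: ELSE → -10371
acct=F32: txns >= 371 or country in ('FR', 'CA') → -35541
acct=F41: txns >= 371 or country in ('FR', 'CA') → -45124
acct=F61: txns >= 321 or age_days between 3870 and 3982 → -1803
acct=F64: txns >= 371 or country in ('FR', 'CA') → -14344
acct=F78: txns >= 371 or country in ('FR', 'CA') → -44241
acct=F81: txns >= 371 or country in ('FR', 'CA') → -36178
acct=F86: txns >= 371 or country in ('FR', 'CA') → -19365
acct=F88: txns >= 371 or country in ('FR', 'CA') → -8006
acct=F90: txns >= 371 or country in ('FR', 'CA') → -1875
acct=F91: ELSE → -11105
acct=F97: ELSE → -49046

-28105, -10371, -35541, -45124, -1803, -14344, -44241, -36178, -19365, -8006, -1875, -11105, -49046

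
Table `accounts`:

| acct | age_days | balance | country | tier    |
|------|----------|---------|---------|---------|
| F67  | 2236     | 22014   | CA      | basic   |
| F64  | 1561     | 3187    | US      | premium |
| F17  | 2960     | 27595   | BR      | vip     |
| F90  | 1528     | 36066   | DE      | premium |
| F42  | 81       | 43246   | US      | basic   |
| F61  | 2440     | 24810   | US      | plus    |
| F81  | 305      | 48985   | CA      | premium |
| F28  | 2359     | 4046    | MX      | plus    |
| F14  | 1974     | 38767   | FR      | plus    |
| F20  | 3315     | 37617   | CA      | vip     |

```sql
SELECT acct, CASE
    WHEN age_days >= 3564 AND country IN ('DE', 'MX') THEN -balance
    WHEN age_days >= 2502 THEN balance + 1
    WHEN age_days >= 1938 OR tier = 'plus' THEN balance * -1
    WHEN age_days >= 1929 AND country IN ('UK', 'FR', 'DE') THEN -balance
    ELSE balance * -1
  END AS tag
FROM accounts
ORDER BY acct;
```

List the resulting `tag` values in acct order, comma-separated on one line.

acct=F14: age_days >= 1938 OR tier = 'plus' → -38767
acct=F17: age_days >= 2502 → 27596
acct=F20: age_days >= 2502 → 37618
acct=F28: age_days >= 1938 OR tier = 'plus' → -4046
acct=F42: ELSE → -43246
acct=F61: age_days >= 1938 OR tier = 'plus' → -24810
acct=F64: ELSE → -3187
acct=F67: age_days >= 1938 OR tier = 'plus' → -22014
acct=F81: ELSE → -48985
acct=F90: ELSE → -36066

-38767, 27596, 37618, -4046, -43246, -24810, -3187, -22014, -48985, -36066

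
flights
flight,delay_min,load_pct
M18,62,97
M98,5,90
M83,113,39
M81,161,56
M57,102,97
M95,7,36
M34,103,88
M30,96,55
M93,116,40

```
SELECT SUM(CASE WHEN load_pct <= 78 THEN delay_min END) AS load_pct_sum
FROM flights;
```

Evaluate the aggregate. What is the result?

flight=M18: ✗
flight=M98: ✗
flight=M83: ✓ → 113
flight=M81: ✓ → 161
flight=M57: ✗
flight=M95: ✓ → 7
flight=M34: ✗
flight=M30: ✓ → 96
flight=M93: ✓ → 116
load_pct_sum = 113 + 161 + 7 + 96 + 116 = 493

493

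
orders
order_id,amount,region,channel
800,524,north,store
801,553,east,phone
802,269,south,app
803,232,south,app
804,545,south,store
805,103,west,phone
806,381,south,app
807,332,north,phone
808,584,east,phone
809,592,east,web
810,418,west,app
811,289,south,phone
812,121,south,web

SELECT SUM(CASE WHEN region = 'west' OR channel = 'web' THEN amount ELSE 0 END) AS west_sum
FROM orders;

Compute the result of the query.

order_id=800: ✗
order_id=801: ✗
order_id=802: ✗
order_id=803: ✗
order_id=804: ✗
order_id=805: ✓ → 103
order_id=806: ✗
order_id=807: ✗
order_id=808: ✗
order_id=809: ✓ → 592
order_id=810: ✓ → 418
order_id=811: ✗
order_id=812: ✓ → 121
west_sum = 103 + 592 + 418 + 121 = 1234

1234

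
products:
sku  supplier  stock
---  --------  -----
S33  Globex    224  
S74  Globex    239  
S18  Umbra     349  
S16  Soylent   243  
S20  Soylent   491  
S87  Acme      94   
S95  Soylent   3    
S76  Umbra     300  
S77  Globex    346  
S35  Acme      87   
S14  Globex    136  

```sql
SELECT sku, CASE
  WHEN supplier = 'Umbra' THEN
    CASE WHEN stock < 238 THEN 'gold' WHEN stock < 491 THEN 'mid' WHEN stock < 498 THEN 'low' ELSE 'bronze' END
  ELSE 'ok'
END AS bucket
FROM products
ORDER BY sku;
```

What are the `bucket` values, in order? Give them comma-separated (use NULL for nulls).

sku=S14: supplier='Globex' → outer ELSE → ok
sku=S16: supplier='Soylent' → outer ELSE → ok
sku=S18: supplier='Umbra' → inner[stock < 491] → mid
sku=S20: supplier='Soylent' → outer ELSE → ok
sku=S33: supplier='Globex' → outer ELSE → ok
sku=S35: supplier='Acme' → outer ELSE → ok
sku=S74: supplier='Globex' → outer ELSE → ok
sku=S76: supplier='Umbra' → inner[stock < 491] → mid
sku=S77: supplier='Globex' → outer ELSE → ok
sku=S87: supplier='Acme' → outer ELSE → ok
sku=S95: supplier='Soylent' → outer ELSE → ok

ok, ok, mid, ok, ok, ok, ok, mid, ok, ok, ok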